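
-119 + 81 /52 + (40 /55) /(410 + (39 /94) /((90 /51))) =-25904470877 /220575212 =-117.44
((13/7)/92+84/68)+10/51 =47675/32844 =1.45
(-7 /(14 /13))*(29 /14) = -377 /28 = -13.46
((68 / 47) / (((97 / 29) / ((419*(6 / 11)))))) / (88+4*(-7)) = 413134 / 250745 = 1.65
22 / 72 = 11 / 36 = 0.31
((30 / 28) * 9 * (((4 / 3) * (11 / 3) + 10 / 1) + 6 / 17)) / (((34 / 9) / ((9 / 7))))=708345 / 14161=50.02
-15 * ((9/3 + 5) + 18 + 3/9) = -395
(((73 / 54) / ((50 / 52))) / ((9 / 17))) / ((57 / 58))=935714 / 346275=2.70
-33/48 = -11/16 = -0.69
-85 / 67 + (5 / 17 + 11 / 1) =11419 / 1139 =10.03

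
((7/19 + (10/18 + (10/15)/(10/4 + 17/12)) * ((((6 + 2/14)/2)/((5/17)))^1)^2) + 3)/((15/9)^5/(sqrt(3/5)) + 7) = -63961493237379/25096466042200 + 10967334231375 * sqrt(15)/7027010491816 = 3.50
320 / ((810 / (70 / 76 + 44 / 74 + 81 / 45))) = 372944 / 284715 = 1.31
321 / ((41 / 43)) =13803 / 41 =336.66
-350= -350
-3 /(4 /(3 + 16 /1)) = -57 /4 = -14.25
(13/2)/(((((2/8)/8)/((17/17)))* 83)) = 208/83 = 2.51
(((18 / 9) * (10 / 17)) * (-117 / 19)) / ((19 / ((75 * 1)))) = -175500 / 6137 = -28.60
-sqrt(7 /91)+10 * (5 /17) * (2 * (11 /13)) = 1100 /221-sqrt(13) /13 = 4.70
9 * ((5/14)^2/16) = 225/3136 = 0.07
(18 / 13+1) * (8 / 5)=248 / 65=3.82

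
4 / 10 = 0.40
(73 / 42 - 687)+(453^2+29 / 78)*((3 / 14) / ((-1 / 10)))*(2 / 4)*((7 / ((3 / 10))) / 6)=-2803352843 / 3276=-855724.31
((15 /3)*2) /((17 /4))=40 /17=2.35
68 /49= 1.39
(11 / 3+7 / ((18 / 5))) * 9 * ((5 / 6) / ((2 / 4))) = 505 / 6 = 84.17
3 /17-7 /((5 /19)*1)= -2246 /85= -26.42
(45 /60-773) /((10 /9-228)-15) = 27801 /8708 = 3.19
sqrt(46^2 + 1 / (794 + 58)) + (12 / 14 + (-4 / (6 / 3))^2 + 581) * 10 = sqrt(384003429) / 426 + 41010 / 7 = 5904.57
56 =56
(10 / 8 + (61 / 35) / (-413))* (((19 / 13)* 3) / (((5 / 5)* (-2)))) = -4105767 / 1503320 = -2.73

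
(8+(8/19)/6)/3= 460/171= 2.69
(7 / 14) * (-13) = -13 / 2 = -6.50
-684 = -684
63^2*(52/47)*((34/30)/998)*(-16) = -9356256/117265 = -79.79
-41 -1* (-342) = 301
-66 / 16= -33 / 8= -4.12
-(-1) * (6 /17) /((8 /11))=33 /68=0.49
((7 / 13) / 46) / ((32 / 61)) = 427 / 19136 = 0.02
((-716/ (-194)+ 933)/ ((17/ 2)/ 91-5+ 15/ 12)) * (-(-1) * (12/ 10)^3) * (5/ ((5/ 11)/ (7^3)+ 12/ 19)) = -46555479970272/ 13312985675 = -3497.00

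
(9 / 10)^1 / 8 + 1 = 89 / 80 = 1.11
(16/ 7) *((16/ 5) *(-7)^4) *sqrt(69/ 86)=43904 *sqrt(5934)/ 215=15730.39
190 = 190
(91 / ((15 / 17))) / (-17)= -91 / 15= -6.07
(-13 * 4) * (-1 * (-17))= -884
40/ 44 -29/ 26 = -59/ 286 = -0.21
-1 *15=-15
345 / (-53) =-345 / 53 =-6.51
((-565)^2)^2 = 101904600625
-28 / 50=-14 / 25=-0.56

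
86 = 86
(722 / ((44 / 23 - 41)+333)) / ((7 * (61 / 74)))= 307211 / 721630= 0.43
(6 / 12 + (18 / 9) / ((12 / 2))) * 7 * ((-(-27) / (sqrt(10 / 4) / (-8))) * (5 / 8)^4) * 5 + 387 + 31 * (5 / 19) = -212.82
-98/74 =-49/37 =-1.32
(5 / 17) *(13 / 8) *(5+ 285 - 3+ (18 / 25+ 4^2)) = 98709 / 680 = 145.16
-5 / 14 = -0.36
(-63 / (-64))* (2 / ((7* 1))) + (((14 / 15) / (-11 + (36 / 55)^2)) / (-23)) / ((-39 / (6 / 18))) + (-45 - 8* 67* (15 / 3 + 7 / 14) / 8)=-3413735464181 / 8261326944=-413.22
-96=-96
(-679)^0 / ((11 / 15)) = 15 / 11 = 1.36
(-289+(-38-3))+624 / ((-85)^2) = -2383626 / 7225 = -329.91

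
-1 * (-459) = 459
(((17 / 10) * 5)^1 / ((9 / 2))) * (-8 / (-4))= 34 / 9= 3.78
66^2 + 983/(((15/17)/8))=199028/15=13268.53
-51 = -51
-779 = -779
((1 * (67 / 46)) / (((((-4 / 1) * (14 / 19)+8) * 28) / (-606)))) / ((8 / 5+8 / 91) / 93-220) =259074595 / 9134772736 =0.03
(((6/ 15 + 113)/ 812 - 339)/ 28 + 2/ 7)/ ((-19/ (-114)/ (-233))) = 16519.38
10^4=10000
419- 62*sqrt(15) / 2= 298.94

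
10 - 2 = 8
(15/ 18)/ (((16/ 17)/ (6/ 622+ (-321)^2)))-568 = 451155147/ 4976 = 90666.23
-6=-6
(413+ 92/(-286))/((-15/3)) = -59013/715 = -82.54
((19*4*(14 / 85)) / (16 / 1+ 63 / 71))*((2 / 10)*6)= 453264 / 509575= 0.89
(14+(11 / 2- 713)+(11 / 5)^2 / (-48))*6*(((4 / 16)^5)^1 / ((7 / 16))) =-118903 / 12800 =-9.29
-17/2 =-8.50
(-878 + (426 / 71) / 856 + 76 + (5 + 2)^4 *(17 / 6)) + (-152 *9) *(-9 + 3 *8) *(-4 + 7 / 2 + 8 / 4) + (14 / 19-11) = -604762759 / 24396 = -24789.42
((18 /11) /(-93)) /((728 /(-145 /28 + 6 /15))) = 0.00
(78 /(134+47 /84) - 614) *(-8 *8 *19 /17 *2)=87755.19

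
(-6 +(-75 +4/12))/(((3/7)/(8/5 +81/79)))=-1756678/3555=-494.14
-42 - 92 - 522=-656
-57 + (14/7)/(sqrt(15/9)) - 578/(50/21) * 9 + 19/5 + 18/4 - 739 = -148627/50 + 2 * sqrt(15)/5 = -2970.99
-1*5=-5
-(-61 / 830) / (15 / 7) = 427 / 12450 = 0.03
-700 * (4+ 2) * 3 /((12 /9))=-9450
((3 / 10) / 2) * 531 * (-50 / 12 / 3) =-885 / 8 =-110.62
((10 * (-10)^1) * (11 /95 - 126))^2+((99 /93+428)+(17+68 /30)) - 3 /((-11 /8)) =292615007205014 /1846515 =158468795.11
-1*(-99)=99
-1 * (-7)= 7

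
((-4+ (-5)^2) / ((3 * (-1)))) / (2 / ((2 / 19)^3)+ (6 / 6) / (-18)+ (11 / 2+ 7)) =-252 / 62179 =-0.00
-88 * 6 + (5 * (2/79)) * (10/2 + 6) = -41602/79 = -526.61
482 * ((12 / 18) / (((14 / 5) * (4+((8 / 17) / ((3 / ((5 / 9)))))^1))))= 184365 / 6566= 28.08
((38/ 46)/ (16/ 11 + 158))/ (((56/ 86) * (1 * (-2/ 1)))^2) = 0.00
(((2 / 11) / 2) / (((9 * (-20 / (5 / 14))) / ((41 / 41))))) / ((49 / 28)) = -1 / 9702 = -0.00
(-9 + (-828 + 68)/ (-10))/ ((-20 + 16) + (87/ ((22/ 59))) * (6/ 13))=9581/ 14827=0.65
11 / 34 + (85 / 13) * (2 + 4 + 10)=46383 / 442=104.94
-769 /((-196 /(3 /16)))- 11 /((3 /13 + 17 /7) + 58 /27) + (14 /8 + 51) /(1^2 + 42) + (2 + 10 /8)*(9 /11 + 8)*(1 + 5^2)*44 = 13055456940585 /398206144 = 32785.67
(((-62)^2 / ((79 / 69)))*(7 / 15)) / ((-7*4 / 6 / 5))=-132618 / 79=-1678.71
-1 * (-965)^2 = -931225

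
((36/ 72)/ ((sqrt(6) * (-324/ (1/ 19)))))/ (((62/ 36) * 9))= -sqrt(6)/ 1145016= -0.00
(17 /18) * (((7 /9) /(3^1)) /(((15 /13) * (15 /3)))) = 1547 /36450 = 0.04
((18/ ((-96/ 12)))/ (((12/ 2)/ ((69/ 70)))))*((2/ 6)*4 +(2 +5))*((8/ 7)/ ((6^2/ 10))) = -575/ 588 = -0.98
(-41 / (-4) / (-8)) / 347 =-41 / 11104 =-0.00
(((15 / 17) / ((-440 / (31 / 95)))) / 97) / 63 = -31 / 289498440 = -0.00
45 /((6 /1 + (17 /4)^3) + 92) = 576 /2237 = 0.26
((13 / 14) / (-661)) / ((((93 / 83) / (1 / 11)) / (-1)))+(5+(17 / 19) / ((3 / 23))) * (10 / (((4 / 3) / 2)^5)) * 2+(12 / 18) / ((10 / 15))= 162079445422 / 89934999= 1802.18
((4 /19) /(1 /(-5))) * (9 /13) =-180 /247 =-0.73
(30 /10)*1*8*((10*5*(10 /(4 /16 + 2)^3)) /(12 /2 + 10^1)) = 65.84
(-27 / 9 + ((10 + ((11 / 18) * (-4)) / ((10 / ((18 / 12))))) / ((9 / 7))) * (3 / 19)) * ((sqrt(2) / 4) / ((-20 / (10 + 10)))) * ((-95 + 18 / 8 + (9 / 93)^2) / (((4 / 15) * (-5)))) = 221525993 * sqrt(2) / 7011456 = 44.68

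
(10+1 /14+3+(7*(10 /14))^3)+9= 2059 /14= 147.07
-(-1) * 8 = 8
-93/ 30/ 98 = -31/ 980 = -0.03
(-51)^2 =2601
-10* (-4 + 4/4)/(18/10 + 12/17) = 850/71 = 11.97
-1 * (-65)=65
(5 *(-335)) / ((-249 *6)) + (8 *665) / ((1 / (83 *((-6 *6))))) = -15896158.88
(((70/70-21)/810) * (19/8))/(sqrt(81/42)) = -19 * sqrt(42)/2916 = -0.04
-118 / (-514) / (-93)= -59 / 23901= -0.00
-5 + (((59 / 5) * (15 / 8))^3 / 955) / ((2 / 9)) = 45017497 / 977920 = 46.03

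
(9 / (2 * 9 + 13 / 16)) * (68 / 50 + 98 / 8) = 48996 / 7525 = 6.51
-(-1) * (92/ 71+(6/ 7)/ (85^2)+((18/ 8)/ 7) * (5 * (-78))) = -127280639/ 1025950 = -124.06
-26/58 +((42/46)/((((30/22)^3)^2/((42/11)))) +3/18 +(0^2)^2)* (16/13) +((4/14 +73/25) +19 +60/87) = 1791398715629/76819640625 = 23.32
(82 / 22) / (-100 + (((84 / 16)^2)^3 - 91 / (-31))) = 0.00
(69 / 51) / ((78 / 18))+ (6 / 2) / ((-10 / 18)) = -5622 / 1105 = -5.09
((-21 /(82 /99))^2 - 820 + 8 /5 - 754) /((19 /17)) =-531299011 /638780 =-831.74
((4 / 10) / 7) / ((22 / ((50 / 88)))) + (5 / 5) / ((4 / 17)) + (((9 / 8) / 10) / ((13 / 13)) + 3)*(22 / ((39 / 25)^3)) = 2986217459 / 133981848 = 22.29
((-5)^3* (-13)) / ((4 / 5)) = 8125 / 4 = 2031.25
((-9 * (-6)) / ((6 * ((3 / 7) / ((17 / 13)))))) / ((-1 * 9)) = -119 / 39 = -3.05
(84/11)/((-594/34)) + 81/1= 87733/1089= 80.56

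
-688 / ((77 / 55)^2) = -17200 / 49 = -351.02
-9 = -9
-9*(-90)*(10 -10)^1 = 0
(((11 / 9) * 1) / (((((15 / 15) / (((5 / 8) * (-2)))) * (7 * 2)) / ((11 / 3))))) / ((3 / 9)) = -605 / 504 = -1.20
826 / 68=413 / 34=12.15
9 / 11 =0.82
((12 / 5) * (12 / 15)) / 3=16 / 25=0.64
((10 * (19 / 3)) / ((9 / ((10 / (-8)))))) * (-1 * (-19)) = -167.13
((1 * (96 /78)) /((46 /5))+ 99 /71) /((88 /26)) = 32441 /71852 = 0.45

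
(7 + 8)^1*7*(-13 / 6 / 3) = -455 / 6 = -75.83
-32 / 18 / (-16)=1 / 9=0.11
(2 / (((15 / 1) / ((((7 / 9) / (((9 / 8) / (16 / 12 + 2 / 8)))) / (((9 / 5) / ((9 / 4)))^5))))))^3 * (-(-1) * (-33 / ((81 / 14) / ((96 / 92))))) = -44226818603515625 / 84091644121448448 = -0.53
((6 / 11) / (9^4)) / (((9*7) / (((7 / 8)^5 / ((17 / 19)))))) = 45619 / 60304932864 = 0.00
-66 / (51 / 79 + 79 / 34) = -16116 / 725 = -22.23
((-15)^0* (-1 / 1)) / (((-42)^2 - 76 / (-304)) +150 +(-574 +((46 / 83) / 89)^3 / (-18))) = -14511315945708 / 19448791196040475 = -0.00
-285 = -285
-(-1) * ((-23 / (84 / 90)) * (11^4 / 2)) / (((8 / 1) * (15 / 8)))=-336743 / 28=-12026.54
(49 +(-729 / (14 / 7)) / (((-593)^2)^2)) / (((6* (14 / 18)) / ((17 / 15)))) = 206012593976473 / 17311982688140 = 11.90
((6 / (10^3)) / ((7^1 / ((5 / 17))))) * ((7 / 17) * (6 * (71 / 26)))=639 / 375700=0.00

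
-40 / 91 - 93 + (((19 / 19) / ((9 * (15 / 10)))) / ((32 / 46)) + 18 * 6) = 14.67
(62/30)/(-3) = -31/45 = -0.69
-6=-6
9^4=6561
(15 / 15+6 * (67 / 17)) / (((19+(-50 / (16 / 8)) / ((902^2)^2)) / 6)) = 554715330867808 / 71270108142381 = 7.78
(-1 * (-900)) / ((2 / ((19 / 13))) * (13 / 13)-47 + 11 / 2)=-1368 / 61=-22.43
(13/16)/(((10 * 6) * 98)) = 13/94080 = 0.00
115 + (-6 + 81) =190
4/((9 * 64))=1/144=0.01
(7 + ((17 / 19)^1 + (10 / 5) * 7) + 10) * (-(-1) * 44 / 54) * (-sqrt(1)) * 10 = -44440 / 171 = -259.88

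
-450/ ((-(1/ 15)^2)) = 101250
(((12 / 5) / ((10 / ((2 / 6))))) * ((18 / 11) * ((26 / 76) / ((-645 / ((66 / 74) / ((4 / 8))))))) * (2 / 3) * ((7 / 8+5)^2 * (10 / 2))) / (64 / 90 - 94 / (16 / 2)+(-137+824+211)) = -59643 / 3712423490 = -0.00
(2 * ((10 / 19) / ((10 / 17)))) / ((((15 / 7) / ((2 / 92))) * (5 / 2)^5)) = 3808 / 20484375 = 0.00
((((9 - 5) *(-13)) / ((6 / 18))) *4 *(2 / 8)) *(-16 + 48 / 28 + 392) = -412464 / 7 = -58923.43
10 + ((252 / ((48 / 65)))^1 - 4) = 347.25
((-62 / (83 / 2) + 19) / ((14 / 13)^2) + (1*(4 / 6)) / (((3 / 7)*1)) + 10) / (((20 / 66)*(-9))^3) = -1038681787 / 790624800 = -1.31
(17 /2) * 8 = 68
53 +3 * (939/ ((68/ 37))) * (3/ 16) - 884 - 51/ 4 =-556.35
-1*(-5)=5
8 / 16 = 1 / 2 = 0.50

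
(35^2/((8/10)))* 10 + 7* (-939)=17479/2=8739.50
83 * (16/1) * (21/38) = 13944/19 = 733.89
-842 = -842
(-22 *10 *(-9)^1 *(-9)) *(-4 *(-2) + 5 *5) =-588060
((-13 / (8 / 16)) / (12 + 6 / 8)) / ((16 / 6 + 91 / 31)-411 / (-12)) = -0.05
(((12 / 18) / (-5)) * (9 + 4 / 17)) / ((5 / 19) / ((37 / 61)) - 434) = 0.00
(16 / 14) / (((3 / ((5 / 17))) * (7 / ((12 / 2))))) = 0.10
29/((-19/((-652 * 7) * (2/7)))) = 37816/19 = 1990.32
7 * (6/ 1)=42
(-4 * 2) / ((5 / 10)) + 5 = -11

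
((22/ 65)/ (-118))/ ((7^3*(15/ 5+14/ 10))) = -1/ 526162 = -0.00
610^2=372100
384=384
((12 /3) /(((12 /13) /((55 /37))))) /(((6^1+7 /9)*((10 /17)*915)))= 2431 /1376770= 0.00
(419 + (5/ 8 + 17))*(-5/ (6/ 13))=-4730.10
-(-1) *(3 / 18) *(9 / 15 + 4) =23 / 30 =0.77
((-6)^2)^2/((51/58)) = 25056/17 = 1473.88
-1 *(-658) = 658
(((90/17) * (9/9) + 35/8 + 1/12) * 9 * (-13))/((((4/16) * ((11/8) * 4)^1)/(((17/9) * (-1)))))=51727/33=1567.48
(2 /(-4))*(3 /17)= -3 /34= -0.09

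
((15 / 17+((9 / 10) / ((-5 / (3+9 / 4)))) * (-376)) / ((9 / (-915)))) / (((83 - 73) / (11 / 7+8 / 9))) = -47711821 / 5355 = -8909.77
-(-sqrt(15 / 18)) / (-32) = -sqrt(30) / 192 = -0.03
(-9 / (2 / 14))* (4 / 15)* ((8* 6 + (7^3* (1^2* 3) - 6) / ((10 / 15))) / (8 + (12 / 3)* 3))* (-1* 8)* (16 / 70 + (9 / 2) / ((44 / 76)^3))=8286784038 / 33275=249039.34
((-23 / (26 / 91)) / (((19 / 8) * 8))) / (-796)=161 / 30248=0.01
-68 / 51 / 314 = -2 / 471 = -0.00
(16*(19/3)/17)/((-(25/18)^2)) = -32832/10625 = -3.09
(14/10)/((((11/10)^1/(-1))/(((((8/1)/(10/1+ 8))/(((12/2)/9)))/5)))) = -28/165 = -0.17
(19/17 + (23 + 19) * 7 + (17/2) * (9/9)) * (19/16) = 196137/544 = 360.55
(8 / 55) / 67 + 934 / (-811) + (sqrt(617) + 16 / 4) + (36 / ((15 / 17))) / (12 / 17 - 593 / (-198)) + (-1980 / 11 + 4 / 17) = -104988087837682 / 632879068415 + sqrt(617) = -141.05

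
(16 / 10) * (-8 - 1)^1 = -72 / 5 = -14.40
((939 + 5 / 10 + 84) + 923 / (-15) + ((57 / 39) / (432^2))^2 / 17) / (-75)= -481283132271134477 / 37523373907968000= -12.83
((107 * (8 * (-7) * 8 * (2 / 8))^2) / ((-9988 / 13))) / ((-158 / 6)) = 13086528 / 197263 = 66.34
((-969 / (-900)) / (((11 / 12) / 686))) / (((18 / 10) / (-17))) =-3766826 / 495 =-7609.75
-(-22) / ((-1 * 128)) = -11 / 64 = -0.17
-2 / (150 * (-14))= 1 / 1050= 0.00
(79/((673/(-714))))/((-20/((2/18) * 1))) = 9401/20190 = 0.47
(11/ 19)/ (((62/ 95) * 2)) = 0.44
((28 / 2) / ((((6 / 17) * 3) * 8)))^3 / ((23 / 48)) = 1685159 / 178848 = 9.42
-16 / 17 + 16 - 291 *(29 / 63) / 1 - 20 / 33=-119.50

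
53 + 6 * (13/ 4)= 145/ 2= 72.50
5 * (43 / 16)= 215 / 16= 13.44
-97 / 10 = -9.70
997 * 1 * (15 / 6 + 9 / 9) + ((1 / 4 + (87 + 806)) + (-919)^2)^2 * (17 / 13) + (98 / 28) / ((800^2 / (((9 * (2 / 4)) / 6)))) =62215573277161280273 / 66560000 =934729165822.74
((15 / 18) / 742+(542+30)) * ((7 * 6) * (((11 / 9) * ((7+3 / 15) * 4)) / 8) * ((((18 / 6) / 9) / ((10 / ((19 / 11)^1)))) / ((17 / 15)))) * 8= 11384572 / 265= 42960.65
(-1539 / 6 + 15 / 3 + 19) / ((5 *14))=-93 / 28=-3.32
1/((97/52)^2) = 2704/9409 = 0.29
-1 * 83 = -83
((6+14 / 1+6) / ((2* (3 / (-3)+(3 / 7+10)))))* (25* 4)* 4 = 18200 / 33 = 551.52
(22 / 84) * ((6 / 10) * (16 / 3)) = 88 / 105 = 0.84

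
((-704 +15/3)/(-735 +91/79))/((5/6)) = 165663/144935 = 1.14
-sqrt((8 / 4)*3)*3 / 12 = -sqrt(6) / 4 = -0.61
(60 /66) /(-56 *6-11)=-10 /3817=-0.00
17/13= 1.31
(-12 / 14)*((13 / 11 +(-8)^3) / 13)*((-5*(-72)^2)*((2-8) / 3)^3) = 6990935040 / 1001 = 6983951.09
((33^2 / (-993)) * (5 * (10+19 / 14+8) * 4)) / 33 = -29810 / 2317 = -12.87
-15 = -15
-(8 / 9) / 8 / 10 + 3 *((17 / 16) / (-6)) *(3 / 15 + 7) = -1381 / 360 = -3.84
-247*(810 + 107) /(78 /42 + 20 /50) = -7927465 /79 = -100347.66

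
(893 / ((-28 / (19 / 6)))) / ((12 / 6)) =-16967 / 336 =-50.50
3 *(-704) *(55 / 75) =-7744 / 5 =-1548.80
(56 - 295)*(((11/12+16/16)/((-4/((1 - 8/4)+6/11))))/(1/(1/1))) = -52.05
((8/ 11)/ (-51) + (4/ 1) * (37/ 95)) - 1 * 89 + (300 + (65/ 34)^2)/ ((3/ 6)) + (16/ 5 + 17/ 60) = 1896603443/ 3624060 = 523.34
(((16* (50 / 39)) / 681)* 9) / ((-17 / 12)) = -9600 / 50167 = -0.19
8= 8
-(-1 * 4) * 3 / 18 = 2 / 3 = 0.67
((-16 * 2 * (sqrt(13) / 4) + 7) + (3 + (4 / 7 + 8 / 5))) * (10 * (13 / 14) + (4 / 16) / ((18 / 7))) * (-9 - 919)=-77896088 / 735 + 4388512 * sqrt(13) / 63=145177.74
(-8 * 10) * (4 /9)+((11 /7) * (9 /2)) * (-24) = -12932 /63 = -205.27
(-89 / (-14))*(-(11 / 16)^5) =-14333539 / 14680064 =-0.98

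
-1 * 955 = -955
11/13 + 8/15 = 269/195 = 1.38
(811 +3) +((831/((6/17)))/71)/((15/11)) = 1785619/2130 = 838.32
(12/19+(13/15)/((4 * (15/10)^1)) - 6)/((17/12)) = -17866/4845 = -3.69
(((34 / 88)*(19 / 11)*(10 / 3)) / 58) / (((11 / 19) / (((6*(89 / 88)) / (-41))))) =-0.01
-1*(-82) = 82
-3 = -3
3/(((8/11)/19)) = 78.38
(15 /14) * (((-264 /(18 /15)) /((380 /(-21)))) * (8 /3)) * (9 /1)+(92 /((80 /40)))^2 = 46144 /19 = 2428.63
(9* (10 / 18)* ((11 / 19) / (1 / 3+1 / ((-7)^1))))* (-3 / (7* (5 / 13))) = -1287 / 76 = -16.93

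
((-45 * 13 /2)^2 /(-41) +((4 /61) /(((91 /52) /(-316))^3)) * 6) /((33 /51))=-135249690279003 /37745092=-3583239.12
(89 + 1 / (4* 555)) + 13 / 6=202391 / 2220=91.17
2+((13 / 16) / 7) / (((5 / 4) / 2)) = 153 / 70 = 2.19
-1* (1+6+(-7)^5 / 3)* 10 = 167860 / 3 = 55953.33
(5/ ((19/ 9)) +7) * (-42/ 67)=-7476/ 1273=-5.87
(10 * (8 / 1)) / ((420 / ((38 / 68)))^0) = 80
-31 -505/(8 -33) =-10.80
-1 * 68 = -68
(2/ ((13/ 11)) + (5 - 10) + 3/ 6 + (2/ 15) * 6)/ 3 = -87/ 130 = -0.67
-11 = -11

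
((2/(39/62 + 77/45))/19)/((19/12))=0.03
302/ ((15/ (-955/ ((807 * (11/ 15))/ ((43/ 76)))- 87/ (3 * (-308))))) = -97323728/ 5903205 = -16.49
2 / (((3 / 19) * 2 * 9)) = 19 / 27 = 0.70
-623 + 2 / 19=-11835 / 19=-622.89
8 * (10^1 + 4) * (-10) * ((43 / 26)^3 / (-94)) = 53.90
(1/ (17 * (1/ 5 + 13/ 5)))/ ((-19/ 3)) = -15/ 4522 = -0.00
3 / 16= 0.19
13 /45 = 0.29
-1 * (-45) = 45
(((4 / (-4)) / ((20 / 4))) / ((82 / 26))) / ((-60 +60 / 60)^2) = -13 / 713605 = -0.00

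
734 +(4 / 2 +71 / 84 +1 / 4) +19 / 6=31091 / 42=740.26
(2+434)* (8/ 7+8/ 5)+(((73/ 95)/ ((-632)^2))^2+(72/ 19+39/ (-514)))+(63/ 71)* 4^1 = 221270903304437761848001/ 183909869309305753600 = 1203.15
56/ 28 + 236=238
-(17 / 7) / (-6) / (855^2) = 17 / 30703050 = 0.00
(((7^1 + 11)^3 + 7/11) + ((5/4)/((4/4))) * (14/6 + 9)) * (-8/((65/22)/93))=-95700472/65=-1472314.95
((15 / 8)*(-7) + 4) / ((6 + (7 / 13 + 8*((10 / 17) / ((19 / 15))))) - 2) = -306527 / 277256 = -1.11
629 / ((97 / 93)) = 58497 / 97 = 603.06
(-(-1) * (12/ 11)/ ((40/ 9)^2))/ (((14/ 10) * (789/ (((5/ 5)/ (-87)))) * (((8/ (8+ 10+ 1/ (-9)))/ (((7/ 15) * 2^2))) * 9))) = -161/ 604058400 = -0.00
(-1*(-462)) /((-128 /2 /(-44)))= 2541 /8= 317.62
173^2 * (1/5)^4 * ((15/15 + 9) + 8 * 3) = 1017586/625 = 1628.14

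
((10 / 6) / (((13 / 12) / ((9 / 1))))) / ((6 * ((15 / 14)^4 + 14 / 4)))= 1152480 / 2406053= 0.48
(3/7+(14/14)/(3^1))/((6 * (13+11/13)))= 26/2835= 0.01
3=3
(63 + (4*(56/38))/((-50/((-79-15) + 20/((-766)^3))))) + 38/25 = 2017547744197/26686396325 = 75.60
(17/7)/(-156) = -17/1092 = -0.02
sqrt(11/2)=sqrt(22)/2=2.35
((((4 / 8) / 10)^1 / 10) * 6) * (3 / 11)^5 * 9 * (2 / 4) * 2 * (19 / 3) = 0.00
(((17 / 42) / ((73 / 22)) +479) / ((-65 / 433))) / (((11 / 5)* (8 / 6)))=-159017951 / 146146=-1088.08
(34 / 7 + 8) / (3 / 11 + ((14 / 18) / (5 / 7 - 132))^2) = 33862673295 / 718391569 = 47.14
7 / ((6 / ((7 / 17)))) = 49 / 102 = 0.48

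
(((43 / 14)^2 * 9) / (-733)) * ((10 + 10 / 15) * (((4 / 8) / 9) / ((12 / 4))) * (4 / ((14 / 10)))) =-0.07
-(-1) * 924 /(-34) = -27.18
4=4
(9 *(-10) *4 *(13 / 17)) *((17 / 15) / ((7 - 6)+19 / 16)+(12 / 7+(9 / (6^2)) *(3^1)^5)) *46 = -474559644 / 595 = -797579.23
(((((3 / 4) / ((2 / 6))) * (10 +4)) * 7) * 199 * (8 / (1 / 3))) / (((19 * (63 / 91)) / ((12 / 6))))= 3042312 / 19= 160121.68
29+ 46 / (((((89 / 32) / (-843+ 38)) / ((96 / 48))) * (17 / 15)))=-35504923 / 1513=-23466.57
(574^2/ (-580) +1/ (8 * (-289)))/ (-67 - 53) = 63479091/ 13409600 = 4.73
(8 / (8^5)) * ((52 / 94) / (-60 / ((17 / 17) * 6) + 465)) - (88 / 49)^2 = -3727031977 / 1155553280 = -3.23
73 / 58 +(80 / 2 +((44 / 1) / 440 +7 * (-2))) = 3967 / 145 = 27.36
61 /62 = 0.98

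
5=5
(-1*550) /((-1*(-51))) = -550 /51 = -10.78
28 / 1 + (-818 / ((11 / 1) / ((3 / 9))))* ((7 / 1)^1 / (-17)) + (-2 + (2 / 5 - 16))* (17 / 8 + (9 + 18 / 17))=-176.23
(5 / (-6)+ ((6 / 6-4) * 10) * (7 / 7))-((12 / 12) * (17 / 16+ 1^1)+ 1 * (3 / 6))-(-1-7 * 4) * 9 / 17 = -14723 / 816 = -18.04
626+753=1379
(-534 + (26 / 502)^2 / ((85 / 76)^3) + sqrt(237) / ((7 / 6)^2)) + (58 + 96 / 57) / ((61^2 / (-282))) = -527.21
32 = 32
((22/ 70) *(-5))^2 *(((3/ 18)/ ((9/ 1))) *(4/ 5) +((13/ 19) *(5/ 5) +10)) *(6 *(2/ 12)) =3320603/ 125685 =26.42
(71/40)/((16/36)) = 639/160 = 3.99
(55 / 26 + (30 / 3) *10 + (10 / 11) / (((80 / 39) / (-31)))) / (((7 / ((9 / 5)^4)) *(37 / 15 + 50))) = 1990010349 / 787787000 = 2.53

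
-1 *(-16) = 16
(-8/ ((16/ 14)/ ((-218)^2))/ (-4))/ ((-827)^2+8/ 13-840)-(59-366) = 389613118/ 1268595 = 307.12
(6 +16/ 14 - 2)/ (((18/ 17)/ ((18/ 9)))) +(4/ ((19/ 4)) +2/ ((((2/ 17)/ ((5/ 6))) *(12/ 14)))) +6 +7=191923/ 4788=40.08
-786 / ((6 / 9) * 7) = -1179 / 7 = -168.43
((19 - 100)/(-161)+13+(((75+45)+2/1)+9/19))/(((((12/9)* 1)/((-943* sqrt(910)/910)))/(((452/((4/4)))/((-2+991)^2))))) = -5781330747* sqrt(910)/118381984630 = -1.47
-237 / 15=-79 / 5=-15.80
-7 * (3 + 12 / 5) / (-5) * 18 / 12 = 567 / 50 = 11.34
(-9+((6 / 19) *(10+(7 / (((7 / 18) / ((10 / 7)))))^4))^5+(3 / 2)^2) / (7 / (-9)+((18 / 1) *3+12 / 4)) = 144141990513204301076822222755389281526683757 / 161499546986366690024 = 892522568656940801920008.10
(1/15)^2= 1/225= 0.00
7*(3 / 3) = 7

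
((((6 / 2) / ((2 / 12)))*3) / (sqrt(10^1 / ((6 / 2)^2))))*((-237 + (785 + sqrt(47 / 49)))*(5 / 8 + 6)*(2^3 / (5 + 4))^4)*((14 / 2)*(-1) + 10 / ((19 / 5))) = -508125.90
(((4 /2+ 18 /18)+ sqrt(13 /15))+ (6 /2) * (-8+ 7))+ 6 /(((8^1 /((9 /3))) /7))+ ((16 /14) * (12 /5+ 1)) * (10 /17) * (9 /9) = sqrt(195) /15+ 505 /28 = 18.97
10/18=5/9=0.56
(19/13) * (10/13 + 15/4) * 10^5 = 111625000/169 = 660502.96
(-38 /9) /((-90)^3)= 19 /3280500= 0.00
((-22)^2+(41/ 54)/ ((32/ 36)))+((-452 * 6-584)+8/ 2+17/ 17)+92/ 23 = -134503/ 48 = -2802.15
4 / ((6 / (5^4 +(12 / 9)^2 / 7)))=78782 / 189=416.84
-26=-26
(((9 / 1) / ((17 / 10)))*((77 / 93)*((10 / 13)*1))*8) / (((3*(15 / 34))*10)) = 2464 / 1209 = 2.04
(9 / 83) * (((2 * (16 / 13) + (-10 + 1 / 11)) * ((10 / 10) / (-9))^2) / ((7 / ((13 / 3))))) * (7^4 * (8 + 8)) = -237.10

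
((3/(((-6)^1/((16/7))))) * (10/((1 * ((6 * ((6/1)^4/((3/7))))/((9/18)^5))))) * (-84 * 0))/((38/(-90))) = 0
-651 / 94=-6.93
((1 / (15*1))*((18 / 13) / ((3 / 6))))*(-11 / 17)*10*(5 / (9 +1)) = -132 / 221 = -0.60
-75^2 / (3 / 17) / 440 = -6375 / 88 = -72.44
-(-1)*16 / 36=4 / 9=0.44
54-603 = -549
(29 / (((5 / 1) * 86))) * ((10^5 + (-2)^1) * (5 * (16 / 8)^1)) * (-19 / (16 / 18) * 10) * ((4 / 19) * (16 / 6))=-347993040 / 43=-8092861.40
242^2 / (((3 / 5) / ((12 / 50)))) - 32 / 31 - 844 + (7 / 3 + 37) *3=3518278 / 155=22698.57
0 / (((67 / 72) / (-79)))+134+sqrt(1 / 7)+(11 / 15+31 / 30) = sqrt(7) / 7+4073 / 30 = 136.14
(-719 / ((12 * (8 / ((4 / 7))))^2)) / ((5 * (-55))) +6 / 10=4657679 / 7761600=0.60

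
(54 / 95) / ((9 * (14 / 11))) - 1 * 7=-4622 / 665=-6.95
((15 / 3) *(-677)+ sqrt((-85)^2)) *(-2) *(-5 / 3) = -11000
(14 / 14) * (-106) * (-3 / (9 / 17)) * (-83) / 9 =-149566 / 27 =-5539.48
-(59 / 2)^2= -3481 / 4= -870.25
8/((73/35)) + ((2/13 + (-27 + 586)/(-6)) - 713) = -4567597/5694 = -802.18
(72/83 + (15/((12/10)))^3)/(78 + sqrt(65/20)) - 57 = -4959348/155293 - 1297451 * sqrt(13)/8075236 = -32.51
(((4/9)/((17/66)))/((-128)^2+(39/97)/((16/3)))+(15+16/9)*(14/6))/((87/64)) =29242783267136/1015419718305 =28.80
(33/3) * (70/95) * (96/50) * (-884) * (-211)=1378785408/475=2902706.12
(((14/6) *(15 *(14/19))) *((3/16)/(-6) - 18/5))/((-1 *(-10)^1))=-9.36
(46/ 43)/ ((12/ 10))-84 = -10721/ 129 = -83.11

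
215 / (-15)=-43 / 3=-14.33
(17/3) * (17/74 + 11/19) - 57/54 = 22315/6327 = 3.53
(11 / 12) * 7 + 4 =125 / 12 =10.42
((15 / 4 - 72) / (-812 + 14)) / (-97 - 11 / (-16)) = -26 / 29279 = -0.00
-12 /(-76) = 3 /19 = 0.16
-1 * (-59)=59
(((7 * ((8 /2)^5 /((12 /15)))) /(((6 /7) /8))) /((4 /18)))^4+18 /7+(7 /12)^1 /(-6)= 10107872070905930711041247 /504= 20055301727987957760002.47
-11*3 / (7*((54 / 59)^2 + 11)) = -114873 / 288449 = -0.40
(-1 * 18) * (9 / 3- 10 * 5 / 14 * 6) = 2322 / 7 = 331.71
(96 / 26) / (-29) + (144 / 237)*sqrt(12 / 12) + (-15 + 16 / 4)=-313309 / 29783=-10.52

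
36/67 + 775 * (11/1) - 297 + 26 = 553054/67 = 8254.54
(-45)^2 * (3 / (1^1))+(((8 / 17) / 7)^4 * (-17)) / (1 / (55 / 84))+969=7044.00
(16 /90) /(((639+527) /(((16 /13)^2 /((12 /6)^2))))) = 256 /4433715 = 0.00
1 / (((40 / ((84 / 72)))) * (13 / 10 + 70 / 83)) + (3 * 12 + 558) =25362005 / 42696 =594.01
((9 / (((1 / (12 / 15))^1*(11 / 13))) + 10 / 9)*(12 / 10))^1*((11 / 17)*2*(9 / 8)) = 7143 / 425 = 16.81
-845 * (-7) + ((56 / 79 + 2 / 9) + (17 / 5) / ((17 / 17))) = 21043222 / 3555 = 5919.33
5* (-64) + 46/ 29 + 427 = 3149/ 29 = 108.59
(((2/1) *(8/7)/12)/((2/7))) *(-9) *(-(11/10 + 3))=24.60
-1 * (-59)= 59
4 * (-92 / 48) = -23 / 3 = -7.67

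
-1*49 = -49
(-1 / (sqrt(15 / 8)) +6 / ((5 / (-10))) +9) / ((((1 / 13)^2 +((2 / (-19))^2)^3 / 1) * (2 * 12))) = -7950753889 / 376453576-7950753889 * sqrt(30) / 8470205460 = -26.26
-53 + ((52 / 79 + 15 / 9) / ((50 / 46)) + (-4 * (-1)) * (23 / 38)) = -5453138 / 112575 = -48.44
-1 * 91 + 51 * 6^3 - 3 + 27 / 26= 283999 / 26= 10923.04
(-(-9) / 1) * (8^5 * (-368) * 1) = -108527616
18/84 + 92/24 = 85/21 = 4.05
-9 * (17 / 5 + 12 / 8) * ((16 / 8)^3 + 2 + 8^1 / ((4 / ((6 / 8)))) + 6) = -3087 / 4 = -771.75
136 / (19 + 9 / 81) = 306 / 43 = 7.12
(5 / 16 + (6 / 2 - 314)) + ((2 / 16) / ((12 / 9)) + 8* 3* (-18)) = -23763 / 32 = -742.59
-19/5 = -3.80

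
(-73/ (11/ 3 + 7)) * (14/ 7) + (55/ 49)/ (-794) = -4260647/ 311248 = -13.69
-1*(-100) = 100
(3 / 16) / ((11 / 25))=75 / 176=0.43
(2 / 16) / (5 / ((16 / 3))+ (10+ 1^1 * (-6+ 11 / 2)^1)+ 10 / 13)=26 / 2331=0.01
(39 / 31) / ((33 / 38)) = 494 / 341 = 1.45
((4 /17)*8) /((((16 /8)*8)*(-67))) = -2 /1139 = -0.00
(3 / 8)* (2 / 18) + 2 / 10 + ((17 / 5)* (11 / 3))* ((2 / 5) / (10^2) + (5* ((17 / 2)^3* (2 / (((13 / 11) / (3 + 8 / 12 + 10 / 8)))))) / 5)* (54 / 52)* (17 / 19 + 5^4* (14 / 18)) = 238726352423707 / 7410000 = 32216781.70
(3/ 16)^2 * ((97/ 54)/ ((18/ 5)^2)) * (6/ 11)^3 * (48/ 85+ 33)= 153745/ 5792512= 0.03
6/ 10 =3/ 5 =0.60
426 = 426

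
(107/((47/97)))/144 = 1.53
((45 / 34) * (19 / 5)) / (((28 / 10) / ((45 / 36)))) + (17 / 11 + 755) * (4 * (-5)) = -316854735 / 20944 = -15128.66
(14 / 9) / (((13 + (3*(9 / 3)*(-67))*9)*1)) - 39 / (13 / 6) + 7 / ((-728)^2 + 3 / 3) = -232419981344 / 12912024555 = -18.00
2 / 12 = 1 / 6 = 0.17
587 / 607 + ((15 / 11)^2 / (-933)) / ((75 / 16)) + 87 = 2009335164 / 22842017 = 87.97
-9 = -9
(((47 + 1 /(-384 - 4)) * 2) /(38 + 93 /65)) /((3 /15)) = 5926375 /497222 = 11.92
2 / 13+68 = 886 / 13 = 68.15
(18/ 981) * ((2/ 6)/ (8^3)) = 1/ 83712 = 0.00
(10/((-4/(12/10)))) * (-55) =165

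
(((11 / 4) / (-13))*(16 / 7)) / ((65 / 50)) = -440 / 1183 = -0.37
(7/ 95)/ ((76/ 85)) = 119/ 1444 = 0.08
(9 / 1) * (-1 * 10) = -90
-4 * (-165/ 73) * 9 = 81.37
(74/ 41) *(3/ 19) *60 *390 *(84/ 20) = 21818160/ 779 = 28007.91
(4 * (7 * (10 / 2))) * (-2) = -280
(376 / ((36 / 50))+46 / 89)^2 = 273256.14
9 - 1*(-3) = 12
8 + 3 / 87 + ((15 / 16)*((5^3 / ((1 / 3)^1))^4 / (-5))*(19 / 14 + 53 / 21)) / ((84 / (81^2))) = -1123971783376.95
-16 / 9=-1.78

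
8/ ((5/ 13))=104/ 5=20.80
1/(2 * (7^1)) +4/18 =0.29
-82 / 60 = -41 / 30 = -1.37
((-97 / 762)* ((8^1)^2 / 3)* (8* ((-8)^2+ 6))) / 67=-1738240 / 76581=-22.70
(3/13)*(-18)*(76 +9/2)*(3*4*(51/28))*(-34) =3230442/13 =248495.54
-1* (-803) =803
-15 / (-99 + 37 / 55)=825 / 5408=0.15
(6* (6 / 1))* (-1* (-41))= 1476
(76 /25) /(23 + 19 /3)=57 /550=0.10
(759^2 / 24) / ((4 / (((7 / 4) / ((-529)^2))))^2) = 17787 / 303177500672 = 0.00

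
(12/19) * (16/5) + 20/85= 3644/1615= 2.26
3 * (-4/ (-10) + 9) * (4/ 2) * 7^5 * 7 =33177018/ 5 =6635403.60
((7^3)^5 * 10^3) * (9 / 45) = 949512301988600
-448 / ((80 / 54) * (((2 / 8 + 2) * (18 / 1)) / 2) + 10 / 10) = -448 / 31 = -14.45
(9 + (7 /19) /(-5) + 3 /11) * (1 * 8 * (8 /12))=153808 /3135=49.06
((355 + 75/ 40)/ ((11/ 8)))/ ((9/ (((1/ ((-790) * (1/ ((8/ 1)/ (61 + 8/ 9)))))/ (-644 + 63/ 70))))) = 22840/ 3112816223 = 0.00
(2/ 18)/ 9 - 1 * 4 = -323/ 81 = -3.99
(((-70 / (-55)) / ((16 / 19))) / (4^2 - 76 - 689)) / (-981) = 19 / 9237096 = 0.00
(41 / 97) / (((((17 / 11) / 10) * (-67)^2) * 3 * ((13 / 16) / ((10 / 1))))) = 721600 / 288692079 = 0.00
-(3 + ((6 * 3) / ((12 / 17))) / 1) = -57 / 2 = -28.50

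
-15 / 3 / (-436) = 5 / 436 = 0.01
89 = 89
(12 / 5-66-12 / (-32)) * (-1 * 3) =7587 / 40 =189.68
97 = 97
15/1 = 15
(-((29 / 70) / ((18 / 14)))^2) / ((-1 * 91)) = 841 / 737100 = 0.00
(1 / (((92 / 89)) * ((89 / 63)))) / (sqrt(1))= 63 / 92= 0.68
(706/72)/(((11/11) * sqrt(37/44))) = 353 * sqrt(407)/666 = 10.69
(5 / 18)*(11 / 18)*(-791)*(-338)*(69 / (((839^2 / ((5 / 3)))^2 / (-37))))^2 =3327859750840625 / 357975422729020341849826098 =0.00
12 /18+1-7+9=11 /3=3.67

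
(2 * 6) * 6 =72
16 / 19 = 0.84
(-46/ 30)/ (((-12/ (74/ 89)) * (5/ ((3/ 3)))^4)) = 851/ 5006250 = 0.00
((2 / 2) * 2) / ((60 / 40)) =4 / 3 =1.33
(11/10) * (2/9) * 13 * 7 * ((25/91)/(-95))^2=55/295659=0.00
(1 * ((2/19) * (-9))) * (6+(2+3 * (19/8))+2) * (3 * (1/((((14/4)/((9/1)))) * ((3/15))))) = -166455/266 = -625.77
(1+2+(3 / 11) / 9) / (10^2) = 1 / 33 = 0.03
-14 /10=-7 /5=-1.40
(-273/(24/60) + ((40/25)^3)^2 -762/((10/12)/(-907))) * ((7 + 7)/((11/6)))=1087662288846/171875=6328216.95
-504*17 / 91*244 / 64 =-9333 / 26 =-358.96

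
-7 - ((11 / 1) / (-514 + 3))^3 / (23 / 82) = -21482576649 / 3068955113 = -7.00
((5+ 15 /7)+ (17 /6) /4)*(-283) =-2221.89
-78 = -78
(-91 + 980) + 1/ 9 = 8002/ 9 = 889.11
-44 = -44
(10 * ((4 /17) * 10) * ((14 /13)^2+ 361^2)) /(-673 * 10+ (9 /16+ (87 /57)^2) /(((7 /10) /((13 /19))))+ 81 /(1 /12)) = -3383870968912000 /6351010725111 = -532.81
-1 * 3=-3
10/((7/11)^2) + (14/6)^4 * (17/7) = 383729/3969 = 96.68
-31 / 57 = -0.54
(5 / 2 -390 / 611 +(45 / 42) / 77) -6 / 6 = 22182 / 25333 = 0.88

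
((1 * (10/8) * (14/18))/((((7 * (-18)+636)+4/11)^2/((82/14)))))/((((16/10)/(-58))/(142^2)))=-18131090725/1134611856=-15.98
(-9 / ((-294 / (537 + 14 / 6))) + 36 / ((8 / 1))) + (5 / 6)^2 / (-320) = 2371723 / 112896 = 21.01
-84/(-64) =21/16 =1.31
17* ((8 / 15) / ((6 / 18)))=136 / 5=27.20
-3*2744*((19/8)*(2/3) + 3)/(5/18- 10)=3880.80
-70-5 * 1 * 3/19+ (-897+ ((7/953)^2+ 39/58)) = -967935494469/1000846318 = -967.12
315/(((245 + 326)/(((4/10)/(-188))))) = -63/53674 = -0.00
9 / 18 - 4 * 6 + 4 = -39 / 2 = -19.50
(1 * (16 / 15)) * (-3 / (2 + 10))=-0.27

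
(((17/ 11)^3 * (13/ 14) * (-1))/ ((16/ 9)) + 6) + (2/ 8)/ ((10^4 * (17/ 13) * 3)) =77395362371/ 19006680000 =4.07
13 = 13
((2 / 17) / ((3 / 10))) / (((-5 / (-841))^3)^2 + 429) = 0.00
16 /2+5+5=18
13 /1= 13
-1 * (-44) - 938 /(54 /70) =-31642 /27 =-1171.93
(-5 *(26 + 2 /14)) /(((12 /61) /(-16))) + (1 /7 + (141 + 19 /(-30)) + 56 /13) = 29419151 /2730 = 10776.25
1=1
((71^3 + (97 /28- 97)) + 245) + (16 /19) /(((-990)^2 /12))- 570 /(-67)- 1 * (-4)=358074.97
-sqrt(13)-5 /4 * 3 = -7.36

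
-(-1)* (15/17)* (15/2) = 225/34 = 6.62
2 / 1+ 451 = 453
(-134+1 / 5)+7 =-634 / 5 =-126.80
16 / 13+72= 952 / 13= 73.23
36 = 36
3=3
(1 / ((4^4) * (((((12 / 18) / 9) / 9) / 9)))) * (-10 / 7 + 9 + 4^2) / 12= 120285 / 14336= 8.39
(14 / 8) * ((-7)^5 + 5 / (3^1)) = -88228 / 3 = -29409.33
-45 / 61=-0.74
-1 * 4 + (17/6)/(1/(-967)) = -16463/6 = -2743.83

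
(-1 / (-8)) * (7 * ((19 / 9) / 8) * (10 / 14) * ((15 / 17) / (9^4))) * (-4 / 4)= -475 / 21415104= -0.00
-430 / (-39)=430 / 39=11.03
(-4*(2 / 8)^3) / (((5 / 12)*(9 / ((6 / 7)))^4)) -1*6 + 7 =324131 / 324135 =1.00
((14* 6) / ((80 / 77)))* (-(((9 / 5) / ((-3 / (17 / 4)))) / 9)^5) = 765302923 / 5184000000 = 0.15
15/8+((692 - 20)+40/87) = 469337/696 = 674.33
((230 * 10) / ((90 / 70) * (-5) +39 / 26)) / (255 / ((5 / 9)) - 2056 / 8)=-700 / 303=-2.31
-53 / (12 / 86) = -2279 / 6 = -379.83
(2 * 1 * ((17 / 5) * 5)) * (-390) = -13260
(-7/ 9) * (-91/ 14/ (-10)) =-91/ 180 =-0.51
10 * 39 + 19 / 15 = 5869 / 15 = 391.27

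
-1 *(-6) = 6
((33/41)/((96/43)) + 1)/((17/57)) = 5985/1312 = 4.56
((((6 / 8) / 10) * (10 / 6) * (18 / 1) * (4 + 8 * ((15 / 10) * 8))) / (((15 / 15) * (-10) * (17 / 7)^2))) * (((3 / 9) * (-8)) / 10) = 294 / 289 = 1.02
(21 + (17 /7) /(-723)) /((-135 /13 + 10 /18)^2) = 121220658 /557764375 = 0.22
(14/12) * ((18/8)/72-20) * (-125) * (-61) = -11368875/64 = -177638.67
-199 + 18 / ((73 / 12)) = -196.04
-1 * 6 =-6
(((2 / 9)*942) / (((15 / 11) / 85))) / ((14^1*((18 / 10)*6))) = 146795 / 1701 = 86.30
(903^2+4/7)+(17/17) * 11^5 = 6835224/7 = 976460.57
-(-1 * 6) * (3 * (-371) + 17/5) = -33288/5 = -6657.60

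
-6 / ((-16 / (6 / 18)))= 1 / 8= 0.12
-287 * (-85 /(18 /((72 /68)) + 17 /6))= 1230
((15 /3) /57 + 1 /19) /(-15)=-8 /855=-0.01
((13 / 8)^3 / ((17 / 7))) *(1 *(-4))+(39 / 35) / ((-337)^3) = -20600883478409 / 2914852868480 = -7.07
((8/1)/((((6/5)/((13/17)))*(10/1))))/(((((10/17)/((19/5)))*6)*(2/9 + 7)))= 19/250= 0.08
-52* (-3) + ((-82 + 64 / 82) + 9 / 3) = 3189 / 41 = 77.78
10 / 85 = 2 / 17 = 0.12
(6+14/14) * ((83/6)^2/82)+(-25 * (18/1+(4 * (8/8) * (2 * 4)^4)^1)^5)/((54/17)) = -82740247545214884408485731/8856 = -9342846380444318474309.59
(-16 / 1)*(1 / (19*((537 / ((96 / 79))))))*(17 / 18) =-0.00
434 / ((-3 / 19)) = -2748.67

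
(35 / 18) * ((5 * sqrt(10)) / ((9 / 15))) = 875 * sqrt(10) / 54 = 51.24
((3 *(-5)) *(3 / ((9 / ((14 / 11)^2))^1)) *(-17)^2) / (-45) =56644 / 1089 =52.01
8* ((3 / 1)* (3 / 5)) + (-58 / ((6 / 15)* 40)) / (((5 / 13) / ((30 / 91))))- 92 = -11299 / 140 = -80.71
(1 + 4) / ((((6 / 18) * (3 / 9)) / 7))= 315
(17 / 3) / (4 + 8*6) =17 / 156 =0.11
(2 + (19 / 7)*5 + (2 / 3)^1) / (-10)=-341 / 210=-1.62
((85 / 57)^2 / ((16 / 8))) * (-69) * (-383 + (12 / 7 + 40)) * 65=25804484875 / 15162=1701918.27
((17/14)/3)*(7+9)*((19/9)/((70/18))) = 2584/735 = 3.52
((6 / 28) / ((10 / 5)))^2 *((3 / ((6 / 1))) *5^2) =225 / 1568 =0.14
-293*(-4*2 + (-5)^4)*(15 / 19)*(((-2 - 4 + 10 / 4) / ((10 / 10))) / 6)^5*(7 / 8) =106343519345 / 12607488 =8434.95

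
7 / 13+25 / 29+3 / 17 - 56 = -348797 / 6409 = -54.42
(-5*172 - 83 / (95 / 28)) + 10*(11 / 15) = -249982 / 285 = -877.13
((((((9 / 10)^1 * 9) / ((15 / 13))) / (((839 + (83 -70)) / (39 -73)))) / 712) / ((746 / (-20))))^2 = 3956121 / 35554481396281600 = 0.00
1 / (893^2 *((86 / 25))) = 25 / 68580614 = 0.00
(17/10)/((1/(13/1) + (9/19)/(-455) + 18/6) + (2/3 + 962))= 88179/50093066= 0.00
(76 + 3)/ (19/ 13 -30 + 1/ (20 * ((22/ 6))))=-225940/ 81581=-2.77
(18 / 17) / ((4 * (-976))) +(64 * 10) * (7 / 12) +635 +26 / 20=502554953 / 497760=1009.63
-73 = -73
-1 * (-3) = 3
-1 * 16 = -16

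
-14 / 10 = -7 / 5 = -1.40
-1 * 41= -41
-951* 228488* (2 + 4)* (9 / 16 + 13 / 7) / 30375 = -103855.65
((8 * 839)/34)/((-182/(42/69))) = -0.66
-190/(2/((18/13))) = -1710/13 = -131.54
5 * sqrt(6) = 12.25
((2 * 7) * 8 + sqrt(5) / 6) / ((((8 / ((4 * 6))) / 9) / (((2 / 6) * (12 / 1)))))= 18 * sqrt(5) + 12096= 12136.25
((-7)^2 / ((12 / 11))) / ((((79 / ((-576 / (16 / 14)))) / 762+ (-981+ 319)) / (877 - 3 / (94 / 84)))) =-708860660508 / 11949273185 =-59.32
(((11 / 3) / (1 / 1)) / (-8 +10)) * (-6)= -11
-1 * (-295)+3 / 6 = 591 / 2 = 295.50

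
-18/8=-2.25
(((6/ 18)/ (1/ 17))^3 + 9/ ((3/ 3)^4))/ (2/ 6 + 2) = 5156/ 63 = 81.84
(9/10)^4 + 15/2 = 81561/10000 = 8.16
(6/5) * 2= 2.40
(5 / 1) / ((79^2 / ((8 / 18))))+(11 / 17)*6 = 3707494 / 954873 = 3.88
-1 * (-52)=52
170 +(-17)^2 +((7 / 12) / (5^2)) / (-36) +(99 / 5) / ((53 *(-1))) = 262517389 / 572400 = 458.63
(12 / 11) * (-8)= -8.73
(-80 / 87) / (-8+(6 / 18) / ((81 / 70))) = 3240 / 27173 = 0.12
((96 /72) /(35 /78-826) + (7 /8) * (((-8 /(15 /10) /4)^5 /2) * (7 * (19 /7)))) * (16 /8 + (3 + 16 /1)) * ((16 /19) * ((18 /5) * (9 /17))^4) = -74573636147509248 /9123677438125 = -8173.64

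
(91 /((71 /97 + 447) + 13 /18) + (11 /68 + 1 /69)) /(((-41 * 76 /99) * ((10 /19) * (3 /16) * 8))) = -15323384329 /1004183122480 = -0.02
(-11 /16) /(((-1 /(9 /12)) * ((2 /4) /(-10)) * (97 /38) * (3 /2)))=-1045 /388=-2.69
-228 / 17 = -13.41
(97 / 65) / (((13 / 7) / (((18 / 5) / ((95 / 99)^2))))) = 3.14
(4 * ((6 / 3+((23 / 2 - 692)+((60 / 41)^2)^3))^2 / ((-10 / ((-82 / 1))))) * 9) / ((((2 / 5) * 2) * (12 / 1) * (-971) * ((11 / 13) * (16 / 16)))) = -1573855363569769328282183391 / 94049030204179993573136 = -16734.41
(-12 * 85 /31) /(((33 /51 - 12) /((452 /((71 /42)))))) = 329182560 /424793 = 774.92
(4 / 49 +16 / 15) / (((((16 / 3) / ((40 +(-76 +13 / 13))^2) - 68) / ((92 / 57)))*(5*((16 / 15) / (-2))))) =24265 / 2373898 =0.01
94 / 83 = 1.13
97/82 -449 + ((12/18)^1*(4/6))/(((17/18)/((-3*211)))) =-1039505/1394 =-745.70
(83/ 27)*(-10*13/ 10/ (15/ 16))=-42.63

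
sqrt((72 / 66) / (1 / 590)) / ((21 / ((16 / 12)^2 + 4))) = 104* sqrt(19470) / 2079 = 6.98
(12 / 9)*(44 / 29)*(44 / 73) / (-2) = -3872 / 6351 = -0.61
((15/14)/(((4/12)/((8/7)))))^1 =180/49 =3.67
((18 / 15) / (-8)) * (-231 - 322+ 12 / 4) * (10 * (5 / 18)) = 1375 / 6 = 229.17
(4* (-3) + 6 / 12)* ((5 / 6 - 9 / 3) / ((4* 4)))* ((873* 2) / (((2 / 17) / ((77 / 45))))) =37964927 / 960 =39546.80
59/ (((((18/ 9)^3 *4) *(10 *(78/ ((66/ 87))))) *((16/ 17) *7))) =11033/ 40535040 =0.00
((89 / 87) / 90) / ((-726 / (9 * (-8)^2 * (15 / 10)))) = -712 / 52635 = -0.01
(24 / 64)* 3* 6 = 27 / 4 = 6.75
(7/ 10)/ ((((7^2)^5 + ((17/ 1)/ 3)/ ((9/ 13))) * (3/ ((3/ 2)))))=189/ 152536638880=0.00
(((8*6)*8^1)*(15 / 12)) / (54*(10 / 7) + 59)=3360 / 953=3.53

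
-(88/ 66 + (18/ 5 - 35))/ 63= 451/ 945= 0.48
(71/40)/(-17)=-71/680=-0.10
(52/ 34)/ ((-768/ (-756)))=819/ 544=1.51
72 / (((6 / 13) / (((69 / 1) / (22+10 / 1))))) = 2691 / 8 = 336.38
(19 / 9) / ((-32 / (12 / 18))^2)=19 / 20736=0.00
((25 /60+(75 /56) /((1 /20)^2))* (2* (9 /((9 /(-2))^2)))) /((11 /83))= 7475810 /2079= 3595.87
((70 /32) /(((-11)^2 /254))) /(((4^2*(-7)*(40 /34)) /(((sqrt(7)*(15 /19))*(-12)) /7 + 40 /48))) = -10795 /371712 + 97155*sqrt(7) /2059904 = 0.10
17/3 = 5.67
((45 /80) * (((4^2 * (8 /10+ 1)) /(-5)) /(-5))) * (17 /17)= 81 /125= 0.65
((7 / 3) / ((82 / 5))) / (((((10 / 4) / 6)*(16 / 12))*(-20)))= -21 / 1640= -0.01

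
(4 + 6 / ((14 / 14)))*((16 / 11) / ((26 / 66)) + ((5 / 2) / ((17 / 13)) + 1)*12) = 386.33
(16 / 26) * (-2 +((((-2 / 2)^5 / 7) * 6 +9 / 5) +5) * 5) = 1552 / 91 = 17.05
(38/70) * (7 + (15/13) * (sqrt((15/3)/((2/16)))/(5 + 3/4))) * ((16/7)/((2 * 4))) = 912 * sqrt(10)/14651 + 38/35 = 1.28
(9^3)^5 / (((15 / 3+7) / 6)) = 205891132094649 / 2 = 102945566047324.50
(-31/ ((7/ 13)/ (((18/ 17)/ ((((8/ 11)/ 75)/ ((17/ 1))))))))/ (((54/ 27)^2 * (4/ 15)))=-44884125/ 448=-100187.78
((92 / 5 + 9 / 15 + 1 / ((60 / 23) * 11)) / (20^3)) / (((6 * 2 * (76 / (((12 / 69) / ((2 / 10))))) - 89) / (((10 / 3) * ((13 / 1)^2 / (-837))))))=-2123147 / 1272510518400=-0.00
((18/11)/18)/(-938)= -1/10318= -0.00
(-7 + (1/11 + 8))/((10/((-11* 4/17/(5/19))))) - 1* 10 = -11.07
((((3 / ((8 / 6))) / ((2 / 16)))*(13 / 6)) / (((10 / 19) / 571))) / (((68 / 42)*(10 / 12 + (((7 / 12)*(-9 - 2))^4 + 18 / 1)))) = 46061555904 / 3021203365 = 15.25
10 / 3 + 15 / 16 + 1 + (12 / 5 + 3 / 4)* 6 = 5801 / 240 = 24.17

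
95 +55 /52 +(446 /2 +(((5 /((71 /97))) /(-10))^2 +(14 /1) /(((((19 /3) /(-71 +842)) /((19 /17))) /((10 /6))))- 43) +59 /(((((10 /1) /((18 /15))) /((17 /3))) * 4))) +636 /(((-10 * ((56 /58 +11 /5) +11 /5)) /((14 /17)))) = 149577497687387 /43336972900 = 3451.50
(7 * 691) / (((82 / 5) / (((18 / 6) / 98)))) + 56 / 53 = 613633 / 60844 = 10.09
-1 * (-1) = 1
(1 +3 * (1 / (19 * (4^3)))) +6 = 8515 / 1216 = 7.00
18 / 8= 9 / 4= 2.25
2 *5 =10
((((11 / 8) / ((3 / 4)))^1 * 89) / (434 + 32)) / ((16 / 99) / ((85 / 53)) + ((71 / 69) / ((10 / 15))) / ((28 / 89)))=884242590 / 12644119897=0.07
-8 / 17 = -0.47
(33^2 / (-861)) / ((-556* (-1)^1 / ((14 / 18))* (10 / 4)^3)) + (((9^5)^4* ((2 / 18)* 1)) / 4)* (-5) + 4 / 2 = -14434694885659466073924593 / 8548500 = -1688564647091240109.25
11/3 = 3.67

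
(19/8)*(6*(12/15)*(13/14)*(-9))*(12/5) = -40014/175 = -228.65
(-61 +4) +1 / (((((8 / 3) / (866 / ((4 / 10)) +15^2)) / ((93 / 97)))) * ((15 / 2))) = 57.57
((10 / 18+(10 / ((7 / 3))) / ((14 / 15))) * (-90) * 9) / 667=-204300 / 32683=-6.25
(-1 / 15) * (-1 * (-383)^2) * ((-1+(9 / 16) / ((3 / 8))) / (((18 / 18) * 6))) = 146689 / 180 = 814.94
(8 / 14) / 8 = 1 / 14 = 0.07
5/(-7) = -5/7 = -0.71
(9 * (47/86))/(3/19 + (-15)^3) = -2679/1838164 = -0.00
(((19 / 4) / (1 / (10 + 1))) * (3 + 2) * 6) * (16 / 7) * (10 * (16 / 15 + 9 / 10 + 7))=2248840 / 7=321262.86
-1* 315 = -315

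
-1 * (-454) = 454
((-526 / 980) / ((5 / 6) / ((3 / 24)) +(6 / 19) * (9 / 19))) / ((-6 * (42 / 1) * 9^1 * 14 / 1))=94943 / 38284233120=0.00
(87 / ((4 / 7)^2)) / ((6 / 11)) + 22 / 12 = 47069 / 96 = 490.30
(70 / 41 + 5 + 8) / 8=603 / 328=1.84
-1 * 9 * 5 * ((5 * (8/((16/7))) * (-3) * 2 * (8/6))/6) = 1050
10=10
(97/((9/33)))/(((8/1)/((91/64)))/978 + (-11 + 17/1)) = 15826811/267250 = 59.22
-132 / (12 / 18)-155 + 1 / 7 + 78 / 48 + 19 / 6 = -58475 / 168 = -348.07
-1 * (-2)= 2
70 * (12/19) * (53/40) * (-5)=-5565/19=-292.89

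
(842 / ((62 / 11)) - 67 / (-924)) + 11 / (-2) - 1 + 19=4639171 / 28644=161.96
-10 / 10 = -1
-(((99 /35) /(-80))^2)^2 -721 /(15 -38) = 31.35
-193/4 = -48.25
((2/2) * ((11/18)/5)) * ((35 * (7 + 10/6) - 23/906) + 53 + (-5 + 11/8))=4686451/108720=43.11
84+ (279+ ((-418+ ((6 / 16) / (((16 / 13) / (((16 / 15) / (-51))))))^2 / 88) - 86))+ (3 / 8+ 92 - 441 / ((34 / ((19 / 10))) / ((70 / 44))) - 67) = -56702534231 / 366220800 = -154.83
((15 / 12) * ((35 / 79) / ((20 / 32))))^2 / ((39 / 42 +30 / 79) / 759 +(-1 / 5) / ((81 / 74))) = -7029099000 / 1620383773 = -4.34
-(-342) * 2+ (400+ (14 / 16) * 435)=11717 / 8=1464.62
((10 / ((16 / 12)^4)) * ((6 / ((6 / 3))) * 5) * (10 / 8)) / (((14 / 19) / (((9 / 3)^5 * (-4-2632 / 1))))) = -92419066125 / 1792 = -51573139.58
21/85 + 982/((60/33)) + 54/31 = 2856809/5270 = 542.09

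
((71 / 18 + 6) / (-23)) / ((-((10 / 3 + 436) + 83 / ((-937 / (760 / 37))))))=6205751 / 6279621276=0.00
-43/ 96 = -0.45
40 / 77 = 0.52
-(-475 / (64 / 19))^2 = -19885.41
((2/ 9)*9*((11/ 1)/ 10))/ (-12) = -11/ 60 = -0.18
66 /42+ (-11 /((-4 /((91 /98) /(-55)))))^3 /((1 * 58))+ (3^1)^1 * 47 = 142.57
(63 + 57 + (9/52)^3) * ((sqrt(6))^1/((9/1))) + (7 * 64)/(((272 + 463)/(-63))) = -192/5 + 5624563 * sqrt(6)/421824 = -5.74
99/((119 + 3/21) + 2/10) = 3465/4177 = 0.83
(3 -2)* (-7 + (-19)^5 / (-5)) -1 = 495211.80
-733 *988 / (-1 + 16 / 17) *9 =110803212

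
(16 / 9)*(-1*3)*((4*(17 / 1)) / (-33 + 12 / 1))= 1088 / 63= 17.27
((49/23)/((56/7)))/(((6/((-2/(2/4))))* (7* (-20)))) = 7/5520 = 0.00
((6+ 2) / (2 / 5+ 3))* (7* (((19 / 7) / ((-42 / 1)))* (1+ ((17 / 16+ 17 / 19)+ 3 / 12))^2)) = -1584375 / 144704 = -10.95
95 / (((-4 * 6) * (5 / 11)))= -209 / 24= -8.71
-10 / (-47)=10 / 47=0.21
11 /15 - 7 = -94 /15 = -6.27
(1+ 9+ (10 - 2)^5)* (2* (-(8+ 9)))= -1114452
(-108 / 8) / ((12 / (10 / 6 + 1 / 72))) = -121 / 64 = -1.89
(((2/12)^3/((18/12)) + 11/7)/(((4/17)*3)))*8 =60707/3402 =17.84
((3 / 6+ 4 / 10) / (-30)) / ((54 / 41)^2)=-1681 / 97200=-0.02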